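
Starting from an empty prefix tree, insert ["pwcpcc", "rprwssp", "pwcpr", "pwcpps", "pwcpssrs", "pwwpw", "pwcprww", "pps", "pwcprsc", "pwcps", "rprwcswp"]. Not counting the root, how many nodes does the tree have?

33

Count nodes per top-level branch (shared prefixes stored once):
  'p'-branch (pps, pwcpcc, pwcpps, pwcpr, pwcprsc, pwcprww, pwcps, pwcpssrs, pwwpw): 22 nodes
  'r'-branch (rprwcswp, rprwssp): 11 nodes
Sum: 33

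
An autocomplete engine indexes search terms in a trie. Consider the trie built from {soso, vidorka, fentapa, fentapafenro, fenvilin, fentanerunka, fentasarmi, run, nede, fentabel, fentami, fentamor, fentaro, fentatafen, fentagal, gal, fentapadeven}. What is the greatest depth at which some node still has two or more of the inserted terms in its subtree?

Equivalently: take the maximum, over all pairs, of their longest common prefix length.
"fentapa" and "fentapadeven" agree on "fentapa" (7 characters) before diverging; nothing deeper is shared.
Longest shared-prefix length: 7

7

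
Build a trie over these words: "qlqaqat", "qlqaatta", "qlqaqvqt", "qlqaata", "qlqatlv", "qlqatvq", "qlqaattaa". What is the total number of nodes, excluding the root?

21

For each word, the new-node count is its length minus the longest prefix already in the trie:
  "qlqaqat" → 7 new (q, l, q, a, q, a, t)
  "qlqaatta" → prefix "qlqa" already present; 4 new (a, t, t, a)
  "qlqaqvqt" → prefix "qlqaq" already present; 3 new (v, q, t)
  "qlqaata" → prefix "qlqaat" already present; 1 new (a)
  "qlqatlv" → prefix "qlqa" already present; 3 new (t, l, v)
  "qlqatvq" → prefix "qlqat" already present; 2 new (v, q)
  "qlqaattaa" → prefix "qlqaatta" already present; 1 new (a)
Total nodes = 7 + 4 + 3 + 1 + 3 + 2 + 1 = 21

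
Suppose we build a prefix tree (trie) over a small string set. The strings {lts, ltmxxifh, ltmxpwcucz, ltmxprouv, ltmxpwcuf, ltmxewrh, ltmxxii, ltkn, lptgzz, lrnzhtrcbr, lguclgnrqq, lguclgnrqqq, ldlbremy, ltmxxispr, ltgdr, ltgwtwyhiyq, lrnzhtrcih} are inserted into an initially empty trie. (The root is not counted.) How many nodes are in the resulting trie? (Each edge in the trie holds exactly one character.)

Count nodes per top-level branch (shared prefixes stored once):
  'l'-branch (ldlbremy, lguclgnrqq, lguclgnrqqq, lptgzz, lrnzhtrcbr, lrnzhtrcih, ltgdr, ltgwtwyhiyq, ltkn, ltmxewrh, ltmxprouv, ltmxpwcucz, ltmxpwcuf, ltmxxifh, ltmxxii, ltmxxispr, lts): 74 nodes
Sum: 74

74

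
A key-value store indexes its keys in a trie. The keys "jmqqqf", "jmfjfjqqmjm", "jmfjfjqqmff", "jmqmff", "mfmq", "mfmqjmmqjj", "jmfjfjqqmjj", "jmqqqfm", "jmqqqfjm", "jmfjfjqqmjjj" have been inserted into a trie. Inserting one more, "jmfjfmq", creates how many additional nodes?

"jmfjf" is already a path in the trie; the remaining "mq" must be added.
Each of the 2 remaining characters creates one node.

2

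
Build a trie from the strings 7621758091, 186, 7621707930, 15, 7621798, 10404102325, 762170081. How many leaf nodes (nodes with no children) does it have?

7

A leaf is a node with no children — equivalently, the end of a word that is not a proper prefix of any other stored word.
Those words: "10404102325", "15", "186", "762170081", "7621707930", "7621758091", "7621798"
Leaf count: 7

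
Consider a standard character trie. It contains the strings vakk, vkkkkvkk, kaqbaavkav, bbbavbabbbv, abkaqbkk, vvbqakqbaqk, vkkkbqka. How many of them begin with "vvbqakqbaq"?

Traverse to the node for "vvbqakqbaq", then collect every word in that subtree.
Matches: "vvbqakqbaqk"
Count: 1

1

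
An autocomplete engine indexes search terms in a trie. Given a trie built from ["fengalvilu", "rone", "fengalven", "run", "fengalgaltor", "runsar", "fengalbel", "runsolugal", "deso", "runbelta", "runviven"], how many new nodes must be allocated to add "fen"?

0

Every character of "fen" already lies on an existing path (it is a prefix of some stored word).
No new nodes are needed: 0.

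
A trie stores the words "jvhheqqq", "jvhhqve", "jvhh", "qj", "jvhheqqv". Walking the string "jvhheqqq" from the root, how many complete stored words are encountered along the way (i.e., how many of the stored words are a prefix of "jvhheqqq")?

Traverse "jvhheqqq" character by character; count nodes along the way that are marked as word ends.
Prefixes of the query that are stored words: "jvhh", "jvhheqqq"
Count: 2

2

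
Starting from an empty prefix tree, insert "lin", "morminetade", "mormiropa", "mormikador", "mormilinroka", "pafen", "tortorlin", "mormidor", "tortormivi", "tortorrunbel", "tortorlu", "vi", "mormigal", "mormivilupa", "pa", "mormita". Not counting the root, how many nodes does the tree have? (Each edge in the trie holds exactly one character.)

For each word, the new-node count is its length minus the longest prefix already in the trie:
  "lin" → 3 new (l, i, n)
  "morminetade" → 11 new (m, o, r, m, i, n, e, t, a, d, e)
  "mormiropa" → prefix "mormi" already present; 4 new (r, o, p, a)
  "mormikador" → prefix "mormi" already present; 5 new (k, a, d, o, r)
  "mormilinroka" → prefix "mormi" already present; 7 new (l, i, n, r, o, k, a)
  "pafen" → 5 new (p, a, f, e, n)
  "tortorlin" → 9 new (t, o, r, t, o, r, l, i, n)
  "mormidor" → prefix "mormi" already present; 3 new (d, o, r)
  "tortormivi" → prefix "tortor" already present; 4 new (m, i, v, i)
  "tortorrunbel" → prefix "tortor" already present; 6 new (r, u, n, b, e, l)
  "tortorlu" → prefix "tortorl" already present; 1 new (u)
  "vi" → 2 new (v, i)
  "mormigal" → prefix "mormi" already present; 3 new (g, a, l)
  "mormivilupa" → prefix "mormi" already present; 6 new (v, i, l, u, p, a)
  "pa" → prefix "pa" already present; 0 new (none)
  "mormita" → prefix "mormi" already present; 2 new (t, a)
Total nodes = 3 + 11 + 4 + 5 + 7 + 5 + 9 + 3 + 4 + 6 + 1 + 2 + 3 + 6 + 0 + 2 = 71

71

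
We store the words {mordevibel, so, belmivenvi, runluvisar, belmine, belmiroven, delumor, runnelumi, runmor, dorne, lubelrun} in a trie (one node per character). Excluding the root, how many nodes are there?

Insert word by word; a character creates a node only if that edge doesn't already exist:
  "mordevibel" → 10 new (m, o, r, d, e, v, i, b, e, l)
  "so" → 2 new (s, o)
  "belmivenvi" → 10 new (b, e, l, m, i, v, e, n, v, i)
  "runluvisar" → 10 new (r, u, n, l, u, v, i, s, a, r)
  "belmine" → prefix "belmi" already present; 2 new (n, e)
  "belmiroven" → prefix "belmi" already present; 5 new (r, o, v, e, n)
  "delumor" → 7 new (d, e, l, u, m, o, r)
  "runnelumi" → prefix "run" already present; 6 new (n, e, l, u, m, i)
  "runmor" → prefix "run" already present; 3 new (m, o, r)
  "dorne" → prefix "d" already present; 4 new (o, r, n, e)
  "lubelrun" → 8 new (l, u, b, e, l, r, u, n)
Total nodes = 10 + 2 + 10 + 10 + 2 + 5 + 7 + 6 + 3 + 4 + 8 = 67

67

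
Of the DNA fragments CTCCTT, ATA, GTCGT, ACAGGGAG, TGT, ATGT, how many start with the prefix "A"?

3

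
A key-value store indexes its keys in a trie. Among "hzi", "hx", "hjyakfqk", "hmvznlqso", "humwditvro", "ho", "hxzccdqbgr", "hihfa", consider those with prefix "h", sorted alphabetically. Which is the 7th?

Words with prefix "h", in lexicographic order: "hihfa", "hjyakfqk", "hmvznlqso", "ho", "humwditvro", "hx", "hxzccdqbgr", "hzi"
Position 7: hxzccdqbgr

hxzccdqbgr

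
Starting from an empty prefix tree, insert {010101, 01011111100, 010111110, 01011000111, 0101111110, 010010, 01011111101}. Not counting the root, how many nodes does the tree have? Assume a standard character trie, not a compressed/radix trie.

24

Insert word by word; a character creates a node only if that edge doesn't already exist:
  "010101" → 6 new (0, 1, 0, 1, 0, 1)
  "01011111100" → prefix "0101" already present; 7 new (1, 1, 1, 1, 1, 0, 0)
  "010111110" → prefix "01011111" already present; 1 new (0)
  "01011000111" → prefix "01011" already present; 6 new (0, 0, 0, 1, 1, 1)
  "0101111110" → prefix "0101111110" already present; 0 new (none)
  "010010" → prefix "010" already present; 3 new (0, 1, 0)
  "01011111101" → prefix "0101111110" already present; 1 new (1)
Total nodes = 6 + 7 + 1 + 6 + 0 + 3 + 1 = 24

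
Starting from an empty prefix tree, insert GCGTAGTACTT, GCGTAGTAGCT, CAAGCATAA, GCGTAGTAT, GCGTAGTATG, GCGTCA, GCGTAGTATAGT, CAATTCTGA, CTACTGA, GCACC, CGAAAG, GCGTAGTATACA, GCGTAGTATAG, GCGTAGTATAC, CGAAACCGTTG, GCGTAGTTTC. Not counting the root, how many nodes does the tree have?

61

For each word, the new-node count is its length minus the longest prefix already in the trie:
  "GCGTAGTACTT" → 11 new (G, C, G, T, A, G, T, A, C, T, T)
  "GCGTAGTAGCT" → prefix "GCGTAGTA" already present; 3 new (G, C, T)
  "CAAGCATAA" → 9 new (C, A, A, G, C, A, T, A, A)
  "GCGTAGTAT" → prefix "GCGTAGTA" already present; 1 new (T)
  "GCGTAGTATG" → prefix "GCGTAGTAT" already present; 1 new (G)
  "GCGTCA" → prefix "GCGT" already present; 2 new (C, A)
  "GCGTAGTATAGT" → prefix "GCGTAGTAT" already present; 3 new (A, G, T)
  "CAATTCTGA" → prefix "CAA" already present; 6 new (T, T, C, T, G, A)
  "CTACTGA" → prefix "C" already present; 6 new (T, A, C, T, G, A)
  "GCACC" → prefix "GC" already present; 3 new (A, C, C)
  "CGAAAG" → prefix "C" already present; 5 new (G, A, A, A, G)
  "GCGTAGTATACA" → prefix "GCGTAGTATA" already present; 2 new (C, A)
  "GCGTAGTATAG" → prefix "GCGTAGTATAG" already present; 0 new (none)
  "GCGTAGTATAC" → prefix "GCGTAGTATAC" already present; 0 new (none)
  "CGAAACCGTTG" → prefix "CGAAA" already present; 6 new (C, C, G, T, T, G)
  "GCGTAGTTTC" → prefix "GCGTAGT" already present; 3 new (T, T, C)
Total nodes = 11 + 3 + 9 + 1 + 1 + 2 + 3 + 6 + 6 + 3 + 5 + 2 + 0 + 0 + 6 + 3 = 61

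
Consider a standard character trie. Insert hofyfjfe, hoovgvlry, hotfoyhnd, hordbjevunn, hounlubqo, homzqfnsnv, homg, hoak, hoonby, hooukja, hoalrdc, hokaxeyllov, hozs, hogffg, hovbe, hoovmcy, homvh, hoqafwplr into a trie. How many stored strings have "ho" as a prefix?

18

Walk to "ho"; the words in its subtree are exactly those with that prefix.
Matches: "hoak", "hoalrdc", "hofyfjfe", "hogffg", "hokaxeyllov", "homg", "homvh", "homzqfnsnv", "hoonby", "hooukja", "hoovgvlry", "hoovmcy", "hoqafwplr", "hordbjevunn", "hotfoyhnd", "hounlubqo", "hovbe", "hozs"
Count: 18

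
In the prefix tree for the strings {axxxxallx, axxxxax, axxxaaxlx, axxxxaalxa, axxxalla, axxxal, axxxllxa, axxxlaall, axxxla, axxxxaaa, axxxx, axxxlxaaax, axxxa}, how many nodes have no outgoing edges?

9

Leaves are exactly the stored words that no other stored word extends.
Those words: "axxxaaxlx", "axxxalla", "axxxlaall", "axxxllxa", "axxxlxaaax", "axxxxaaa", "axxxxaalxa", "axxxxallx", "axxxxax"
Leaf count: 9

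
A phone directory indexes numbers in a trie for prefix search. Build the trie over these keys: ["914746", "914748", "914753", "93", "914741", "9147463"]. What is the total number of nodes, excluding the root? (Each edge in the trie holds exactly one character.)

12

Count nodes per top-level branch (shared prefixes stored once):
  '9'-branch (914741, 914746, 9147463, 914748, 914753, 93): 12 nodes
Sum: 12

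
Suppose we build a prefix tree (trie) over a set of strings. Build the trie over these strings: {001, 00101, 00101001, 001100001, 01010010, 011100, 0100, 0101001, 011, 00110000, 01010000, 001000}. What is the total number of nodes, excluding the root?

Trie structure (* marks end of a word):
(root)
└─ 0
   ├─ 0
   │  └─ 1 *
   │     ├─ 0
   │     │  ├─ 0
   │     │  │  └─ 0 *
   │     │  └─ 1 *
   │     │     └─ 0
   │     │        └─ 0
   │     │           └─ 1 *
   │     └─ 1
   │        └─ 0
   │           └─ 0
   │              └─ 0
   │                 └─ 0 *
   │                    └─ 1 *
   └─ 1
      ├─ 0
      │  ├─ 0 *
      │  └─ 1
      │     └─ 0
      │        └─ 0
      │           ├─ 0
      │           │  └─ 0 *
      │           └─ 1 *
      │              └─ 0 *
      └─ 1 *
         └─ 1
            └─ 0
               └─ 0 *
Counting every labelled node above: 30.

30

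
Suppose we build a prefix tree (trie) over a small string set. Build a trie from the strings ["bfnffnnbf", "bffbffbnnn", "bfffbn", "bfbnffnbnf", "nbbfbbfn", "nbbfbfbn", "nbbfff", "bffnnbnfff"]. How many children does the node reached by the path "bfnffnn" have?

1

Follow the path "bfnffnn" to its node, then look at its outgoing edges.
Distinct next characters after "bfnffnn": b.
That node has 1 child edge.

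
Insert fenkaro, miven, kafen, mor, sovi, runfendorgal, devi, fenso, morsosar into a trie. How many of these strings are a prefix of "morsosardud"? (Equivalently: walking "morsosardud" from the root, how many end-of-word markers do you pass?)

Walk "morsosardud" from the root; an end-of-word marker is hit whenever a stored word is a prefix of "morsosardud".
Prefixes of the query that are stored words: "mor", "morsosar"
Count: 2

2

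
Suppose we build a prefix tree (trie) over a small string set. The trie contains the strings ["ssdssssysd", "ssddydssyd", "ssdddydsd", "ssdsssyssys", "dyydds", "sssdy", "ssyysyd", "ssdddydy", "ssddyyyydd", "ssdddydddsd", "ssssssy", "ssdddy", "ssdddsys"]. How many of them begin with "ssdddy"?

4

Traverse to the node for "ssdddy", then collect every word in that subtree.
Words under "ssdddy": ssdddy, ssdddydddsd, ssdddydsd, ssdddydy
Count: 4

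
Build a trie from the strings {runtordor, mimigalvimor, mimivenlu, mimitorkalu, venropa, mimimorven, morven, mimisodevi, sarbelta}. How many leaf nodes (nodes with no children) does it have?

9

Leaves are exactly the stored words that no other stored word extends.
Those words: "mimigalvimor", "mimimorven", "mimisodevi", "mimitorkalu", "mimivenlu", "morven", "runtordor", "sarbelta", "venropa"
Leaf count: 9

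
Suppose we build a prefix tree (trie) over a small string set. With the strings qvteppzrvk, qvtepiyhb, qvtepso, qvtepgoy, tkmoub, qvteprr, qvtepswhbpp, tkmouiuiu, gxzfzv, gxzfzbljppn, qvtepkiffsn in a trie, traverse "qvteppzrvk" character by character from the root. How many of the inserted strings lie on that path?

Traverse "qvteppzrvk" character by character; count nodes along the way that are marked as word ends.
Prefixes of the query that are stored words: "qvteppzrvk"
Count: 1

1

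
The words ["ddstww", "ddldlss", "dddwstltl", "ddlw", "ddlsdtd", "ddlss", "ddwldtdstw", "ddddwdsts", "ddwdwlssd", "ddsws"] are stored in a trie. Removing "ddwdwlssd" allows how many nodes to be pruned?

6

A node on "ddwdwlssd"'s path can go only if nothing else ends at it or branches off below it.
The suffix "dwlssd" (6 nodes) is used only by "ddwdwlssd"; the node for "ddw" still has the child "l", so pruning stops there.
Nodes removed: 6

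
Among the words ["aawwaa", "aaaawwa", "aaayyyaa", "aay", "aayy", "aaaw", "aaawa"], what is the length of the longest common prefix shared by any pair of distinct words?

Look for the deepest trie node that still has at least two words in its subtree.
"aaaw" and "aaawa" agree on "aaaw" (4 characters) before diverging; nothing deeper is shared.
Longest shared-prefix length: 4

4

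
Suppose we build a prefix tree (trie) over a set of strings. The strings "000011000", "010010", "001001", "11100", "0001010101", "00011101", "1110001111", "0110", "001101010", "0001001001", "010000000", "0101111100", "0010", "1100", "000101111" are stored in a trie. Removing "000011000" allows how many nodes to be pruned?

6

After clearing the end-marker at "000011000", prune upward until reaching a node still needed by another word.
The suffix "011000" (6 nodes) is used only by "000011000"; the node for "000" still has the child "1", so pruning stops there.
Nodes removed: 6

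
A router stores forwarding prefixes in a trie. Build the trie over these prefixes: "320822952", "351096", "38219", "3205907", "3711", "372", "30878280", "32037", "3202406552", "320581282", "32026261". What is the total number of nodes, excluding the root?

51

Insert word by word; a character creates a node only if that edge doesn't already exist:
  "320822952" → 9 new (3, 2, 0, 8, 2, 2, 9, 5, 2)
  "351096" → prefix "3" already present; 5 new (5, 1, 0, 9, 6)
  "38219" → prefix "3" already present; 4 new (8, 2, 1, 9)
  "3205907" → prefix "320" already present; 4 new (5, 9, 0, 7)
  "3711" → prefix "3" already present; 3 new (7, 1, 1)
  "372" → prefix "37" already present; 1 new (2)
  "30878280" → prefix "3" already present; 7 new (0, 8, 7, 8, 2, 8, 0)
  "32037" → prefix "320" already present; 2 new (3, 7)
  "3202406552" → prefix "320" already present; 7 new (2, 4, 0, 6, 5, 5, 2)
  "320581282" → prefix "3205" already present; 5 new (8, 1, 2, 8, 2)
  "32026261" → prefix "3202" already present; 4 new (6, 2, 6, 1)
Total nodes = 9 + 5 + 4 + 4 + 3 + 1 + 7 + 2 + 7 + 5 + 4 = 51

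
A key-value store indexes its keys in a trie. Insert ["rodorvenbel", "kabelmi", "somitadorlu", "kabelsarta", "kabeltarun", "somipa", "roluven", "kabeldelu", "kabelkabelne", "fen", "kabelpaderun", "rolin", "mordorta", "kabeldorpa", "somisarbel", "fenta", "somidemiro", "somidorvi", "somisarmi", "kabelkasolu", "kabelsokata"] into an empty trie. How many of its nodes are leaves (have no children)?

Leaves are exactly the stored words that no other stored word extends.
Those words: "fenta", "kabeldelu", "kabeldorpa", "kabelkabelne", "kabelkasolu", "kabelmi", "kabelpaderun", "kabelsarta", "kabelsokata", "kabeltarun", "mordorta", "rodorvenbel", "rolin", "roluven", "somidemiro", "somidorvi", "somipa", "somisarbel", "somisarmi", "somitadorlu"
Leaf count: 20

20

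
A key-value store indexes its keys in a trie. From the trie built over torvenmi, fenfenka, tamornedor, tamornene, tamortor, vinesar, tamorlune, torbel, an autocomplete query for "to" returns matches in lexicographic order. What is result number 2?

torvenmi

DFS of the "to" subtree visits, in order: "torbel", "torvenmi"
Position 2: torvenmi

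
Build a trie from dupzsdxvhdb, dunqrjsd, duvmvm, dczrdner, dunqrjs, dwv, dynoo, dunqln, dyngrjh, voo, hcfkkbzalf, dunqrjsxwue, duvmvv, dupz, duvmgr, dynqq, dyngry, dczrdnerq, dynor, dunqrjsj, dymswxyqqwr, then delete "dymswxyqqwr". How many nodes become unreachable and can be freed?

9

After clearing the end-marker at "dymswxyqqwr", prune upward until reaching a node still needed by another word.
The suffix "mswxyqqwr" (9 nodes) is used only by "dymswxyqqwr"; the node for "dy" still has the child "n", so pruning stops there.
Nodes removed: 9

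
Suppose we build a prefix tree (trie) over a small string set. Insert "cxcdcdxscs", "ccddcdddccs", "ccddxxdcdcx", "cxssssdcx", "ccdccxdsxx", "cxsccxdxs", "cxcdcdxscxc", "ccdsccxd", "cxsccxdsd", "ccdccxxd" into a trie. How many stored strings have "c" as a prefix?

Traverse to the node for "c", then collect every word in that subtree.
Words under "c": ccdccxdsxx, ccdccxxd, ccddcdddccs, ccddxxdcdcx, ccdsccxd, cxcdcdxscs, cxcdcdxscxc, cxsccxdsd, cxsccxdxs, cxssssdcx
Count: 10

10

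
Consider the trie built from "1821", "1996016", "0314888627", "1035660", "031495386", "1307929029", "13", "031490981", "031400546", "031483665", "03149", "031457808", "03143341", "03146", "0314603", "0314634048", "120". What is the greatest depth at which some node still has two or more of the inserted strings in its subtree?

5

The deepest shared node is where two words last agree before diverging.
e.g. "03146" and "0314603" share the prefix "03146" of length 5; no pair shares a longer one.
Longest shared-prefix length: 5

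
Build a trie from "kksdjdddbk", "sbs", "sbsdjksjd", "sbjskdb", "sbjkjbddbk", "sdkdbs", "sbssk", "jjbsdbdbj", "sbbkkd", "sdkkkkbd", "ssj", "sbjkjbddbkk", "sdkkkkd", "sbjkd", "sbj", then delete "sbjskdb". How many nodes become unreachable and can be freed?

4

A node on "sbjskdb"'s path can go only if nothing else ends at it or branches off below it.
The suffix "skdb" (4 nodes) is used only by "sbjskdb"; the node for "sbj" still has the child "k", so pruning stops there.
Nodes removed: 4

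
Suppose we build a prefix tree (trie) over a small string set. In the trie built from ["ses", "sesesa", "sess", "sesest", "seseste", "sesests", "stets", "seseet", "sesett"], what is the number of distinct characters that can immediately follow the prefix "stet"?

1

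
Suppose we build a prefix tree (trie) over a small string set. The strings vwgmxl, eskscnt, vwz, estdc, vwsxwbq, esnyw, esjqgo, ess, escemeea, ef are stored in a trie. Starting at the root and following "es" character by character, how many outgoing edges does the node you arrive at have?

Follow the path "es" to its node, then look at its outgoing edges.
Characters that immediately follow "es" among the stored strings: {c, j, k, n, s, t}.
That node has 6 child edges.

6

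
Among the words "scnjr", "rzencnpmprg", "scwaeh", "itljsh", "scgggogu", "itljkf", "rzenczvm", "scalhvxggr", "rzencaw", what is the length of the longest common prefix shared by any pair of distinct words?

5

The deepest shared node is where two words last agree before diverging.
"rzencaw" and "rzencnpmprg" agree on "rzenc" (5 characters) before diverging; nothing deeper is shared.
Longest shared-prefix length: 5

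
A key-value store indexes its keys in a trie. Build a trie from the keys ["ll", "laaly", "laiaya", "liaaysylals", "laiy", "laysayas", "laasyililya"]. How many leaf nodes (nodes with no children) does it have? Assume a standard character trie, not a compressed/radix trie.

A leaf is a node with no children — equivalently, the end of a word that is not a proper prefix of any other stored word.
Those words: "laaly", "laasyililya", "laiaya", "laiy", "laysayas", "liaaysylals", "ll"
Leaf count: 7

7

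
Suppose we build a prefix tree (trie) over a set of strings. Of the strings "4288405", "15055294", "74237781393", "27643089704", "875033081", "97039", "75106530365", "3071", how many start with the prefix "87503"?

Traverse to the node for "87503", then collect every word in that subtree.
Matches: "875033081"
Count: 1

1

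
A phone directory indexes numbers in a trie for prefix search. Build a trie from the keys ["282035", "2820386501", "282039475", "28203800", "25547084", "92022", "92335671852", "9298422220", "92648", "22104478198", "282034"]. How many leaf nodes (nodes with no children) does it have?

11

Leaves are exactly the stored words that no other stored word extends.
Those words: "22104478198", "25547084", "282034", "282035", "28203800", "2820386501", "282039475", "92022", "92335671852", "92648", "9298422220"
Leaf count: 11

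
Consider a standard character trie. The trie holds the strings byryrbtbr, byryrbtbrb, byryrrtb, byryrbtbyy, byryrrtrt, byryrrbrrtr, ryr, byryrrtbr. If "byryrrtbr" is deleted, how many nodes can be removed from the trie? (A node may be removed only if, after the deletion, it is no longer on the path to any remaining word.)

1

A node on "byryrrtbr"'s path can go only if nothing else ends at it or branches off below it.
The suffix "r" (1 node) is used only by "byryrrtbr"; "byryrrtb" is itself a stored word, so pruning stops there.
Nodes removed: 1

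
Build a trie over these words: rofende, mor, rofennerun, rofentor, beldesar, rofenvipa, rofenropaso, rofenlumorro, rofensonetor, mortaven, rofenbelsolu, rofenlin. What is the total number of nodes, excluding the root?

64

Trace insertions, counting only characters that open a new branch:
  "rofende" → 7 new (r, o, f, e, n, d, e)
  "mor" → 3 new (m, o, r)
  "rofennerun" → prefix "rofen" already present; 5 new (n, e, r, u, n)
  "rofentor" → prefix "rofen" already present; 3 new (t, o, r)
  "beldesar" → 8 new (b, e, l, d, e, s, a, r)
  "rofenvipa" → prefix "rofen" already present; 4 new (v, i, p, a)
  "rofenropaso" → prefix "rofen" already present; 6 new (r, o, p, a, s, o)
  "rofenlumorro" → prefix "rofen" already present; 7 new (l, u, m, o, r, r, o)
  "rofensonetor" → prefix "rofen" already present; 7 new (s, o, n, e, t, o, r)
  "mortaven" → prefix "mor" already present; 5 new (t, a, v, e, n)
  "rofenbelsolu" → prefix "rofen" already present; 7 new (b, e, l, s, o, l, u)
  "rofenlin" → prefix "rofenl" already present; 2 new (i, n)
Total nodes = 7 + 3 + 5 + 3 + 8 + 4 + 6 + 7 + 7 + 5 + 7 + 2 = 64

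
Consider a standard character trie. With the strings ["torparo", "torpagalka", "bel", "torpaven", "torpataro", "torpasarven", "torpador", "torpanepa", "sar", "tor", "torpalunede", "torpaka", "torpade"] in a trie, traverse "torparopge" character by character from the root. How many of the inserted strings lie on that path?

Traverse "torparopge" character by character; count nodes along the way that are marked as word ends.
Prefixes of the query that are stored words: "tor", "torparo"
Count: 2

2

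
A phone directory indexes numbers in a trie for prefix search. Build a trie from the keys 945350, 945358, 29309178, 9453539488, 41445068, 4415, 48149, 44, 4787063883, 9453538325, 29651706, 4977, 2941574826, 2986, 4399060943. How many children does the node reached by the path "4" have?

Follow the path "4" to its node, then look at its outgoing edges.
Distinct next characters after "4": 1, 3, 4, 7, 8, 9.
That node has 6 child edges.

6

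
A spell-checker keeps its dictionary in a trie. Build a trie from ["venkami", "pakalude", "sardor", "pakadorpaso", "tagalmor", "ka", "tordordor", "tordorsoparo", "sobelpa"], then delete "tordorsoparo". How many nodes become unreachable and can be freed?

6

After clearing the end-marker at "tordorsoparo", prune upward until reaching a node still needed by another word.
The suffix "soparo" (6 nodes) is used only by "tordorsoparo"; the node for "tordor" still has the child "d", so pruning stops there.
Nodes removed: 6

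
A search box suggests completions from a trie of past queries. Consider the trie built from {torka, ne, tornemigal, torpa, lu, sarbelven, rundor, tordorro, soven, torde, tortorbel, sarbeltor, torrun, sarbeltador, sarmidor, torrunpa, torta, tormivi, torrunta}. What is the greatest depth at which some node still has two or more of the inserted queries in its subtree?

Look for the deepest trie node that still has at least two words in its subtree.
e.g. "sarbeltador" and "sarbeltor" share the prefix "sarbelt" of length 7; no pair shares a longer one.
Longest shared-prefix length: 7

7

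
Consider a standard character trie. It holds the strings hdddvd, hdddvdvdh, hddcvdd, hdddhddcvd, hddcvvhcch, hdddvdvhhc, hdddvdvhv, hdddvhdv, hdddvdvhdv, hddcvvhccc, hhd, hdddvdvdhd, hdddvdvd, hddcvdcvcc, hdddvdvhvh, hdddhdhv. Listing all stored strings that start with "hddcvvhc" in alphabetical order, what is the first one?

hddcvvhccc

DFS of the "hddcvvhc" subtree visits, in order: "hddcvvhccc", "hddcvvhcch"
Position 1: hddcvvhccc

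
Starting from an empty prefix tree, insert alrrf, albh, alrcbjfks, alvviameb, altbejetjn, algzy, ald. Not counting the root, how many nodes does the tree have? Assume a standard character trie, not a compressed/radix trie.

32

Count nodes per top-level branch (shared prefixes stored once):
  'a'-branch (albh, ald, algzy, alrcbjfks, alrrf, altbejetjn, alvviameb): 32 nodes
Sum: 32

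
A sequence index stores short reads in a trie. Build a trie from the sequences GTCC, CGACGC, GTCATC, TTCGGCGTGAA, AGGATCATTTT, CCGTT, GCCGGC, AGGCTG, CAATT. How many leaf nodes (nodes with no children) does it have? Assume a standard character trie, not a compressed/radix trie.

9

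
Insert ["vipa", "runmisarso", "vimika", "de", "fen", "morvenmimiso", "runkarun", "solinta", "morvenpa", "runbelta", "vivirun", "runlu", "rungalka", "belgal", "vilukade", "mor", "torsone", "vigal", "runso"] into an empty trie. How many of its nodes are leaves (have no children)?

18

Leaves are exactly the stored words that no other stored word extends.
Those words: "belgal", "de", "fen", "morvenmimiso", "morvenpa", "runbelta", "rungalka", "runkarun", "runlu", "runmisarso", "runso", "solinta", "torsone", "vigal", "vilukade", "vimika", "vipa", "vivirun"
Leaf count: 18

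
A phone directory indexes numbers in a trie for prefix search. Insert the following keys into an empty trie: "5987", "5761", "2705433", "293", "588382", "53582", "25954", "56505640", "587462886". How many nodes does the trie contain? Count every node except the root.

43

Insert word by word; a character creates a node only if that edge doesn't already exist:
  "5987" → 4 new (5, 9, 8, 7)
  "5761" → prefix "5" already present; 3 new (7, 6, 1)
  "2705433" → 7 new (2, 7, 0, 5, 4, 3, 3)
  "293" → prefix "2" already present; 2 new (9, 3)
  "588382" → prefix "5" already present; 5 new (8, 8, 3, 8, 2)
  "53582" → prefix "5" already present; 4 new (3, 5, 8, 2)
  "25954" → prefix "2" already present; 4 new (5, 9, 5, 4)
  "56505640" → prefix "5" already present; 7 new (6, 5, 0, 5, 6, 4, 0)
  "587462886" → prefix "58" already present; 7 new (7, 4, 6, 2, 8, 8, 6)
Total nodes = 4 + 3 + 7 + 2 + 5 + 4 + 4 + 7 + 7 = 43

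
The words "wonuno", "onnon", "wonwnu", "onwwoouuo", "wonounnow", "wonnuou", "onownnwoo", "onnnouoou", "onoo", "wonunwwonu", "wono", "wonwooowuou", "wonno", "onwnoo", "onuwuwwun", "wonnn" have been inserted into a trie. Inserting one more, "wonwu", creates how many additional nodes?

The longest prefix of "wonwu" already in the trie is "wonw" (length 4).
Each of the 1 remaining characters creates one node.

1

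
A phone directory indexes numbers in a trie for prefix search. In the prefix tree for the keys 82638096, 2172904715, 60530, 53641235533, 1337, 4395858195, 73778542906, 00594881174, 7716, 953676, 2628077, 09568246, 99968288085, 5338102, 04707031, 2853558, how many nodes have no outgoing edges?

A leaf is a node with no children — equivalently, the end of a word that is not a proper prefix of any other stored word.
Those words: "00594881174", "04707031", "09568246", "1337", "2172904715", "2628077", "2853558", "4395858195", "5338102", "53641235533", "60530", "73778542906", "7716", "82638096", "953676", "99968288085"
Leaf count: 16

16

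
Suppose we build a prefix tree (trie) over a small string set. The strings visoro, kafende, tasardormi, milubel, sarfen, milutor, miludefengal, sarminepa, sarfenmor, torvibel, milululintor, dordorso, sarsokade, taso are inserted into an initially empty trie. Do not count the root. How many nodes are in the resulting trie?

86

Insert word by word; a character creates a node only if that edge doesn't already exist:
  "visoro" → 6 new (v, i, s, o, r, o)
  "kafende" → 7 new (k, a, f, e, n, d, e)
  "tasardormi" → 10 new (t, a, s, a, r, d, o, r, m, i)
  "milubel" → 7 new (m, i, l, u, b, e, l)
  "sarfen" → 6 new (s, a, r, f, e, n)
  "milutor" → prefix "milu" already present; 3 new (t, o, r)
  "miludefengal" → prefix "milu" already present; 8 new (d, e, f, e, n, g, a, l)
  "sarminepa" → prefix "sar" already present; 6 new (m, i, n, e, p, a)
  "sarfenmor" → prefix "sarfen" already present; 3 new (m, o, r)
  "torvibel" → prefix "t" already present; 7 new (o, r, v, i, b, e, l)
  "milululintor" → prefix "milu" already present; 8 new (l, u, l, i, n, t, o, r)
  "dordorso" → 8 new (d, o, r, d, o, r, s, o)
  "sarsokade" → prefix "sar" already present; 6 new (s, o, k, a, d, e)
  "taso" → prefix "tas" already present; 1 new (o)
Total nodes = 6 + 7 + 10 + 7 + 6 + 3 + 8 + 6 + 3 + 7 + 8 + 8 + 6 + 1 = 86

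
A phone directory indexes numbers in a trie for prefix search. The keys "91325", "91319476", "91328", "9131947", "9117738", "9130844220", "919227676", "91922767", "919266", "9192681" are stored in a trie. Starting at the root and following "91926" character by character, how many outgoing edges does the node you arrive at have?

2

Walk "91926" from the root, arriving at one node.
Characters that immediately follow "91926" among the stored strings: {6, 8}.
That node has 2 child edges.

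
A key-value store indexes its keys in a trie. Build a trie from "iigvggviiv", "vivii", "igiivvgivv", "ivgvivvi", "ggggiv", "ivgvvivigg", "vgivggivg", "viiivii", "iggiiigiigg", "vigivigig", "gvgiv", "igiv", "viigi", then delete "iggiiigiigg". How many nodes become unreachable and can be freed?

A node on "iggiiigiigg"'s path can go only if nothing else ends at it or branches off below it.
The suffix "giiigiigg" (9 nodes) is used only by "iggiiigiigg"; the node for "ig" still has the child "i", so pruning stops there.
Nodes removed: 9

9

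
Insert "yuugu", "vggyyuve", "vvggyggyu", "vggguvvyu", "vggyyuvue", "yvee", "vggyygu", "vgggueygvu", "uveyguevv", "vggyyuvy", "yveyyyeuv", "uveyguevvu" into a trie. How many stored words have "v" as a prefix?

7

Walk to "v"; the words in its subtree are exactly those with that prefix.
Matches: "vgggueygvu", "vggguvvyu", "vggyygu", "vggyyuve", "vggyyuvue", "vggyyuvy", "vvggyggyu"
Count: 7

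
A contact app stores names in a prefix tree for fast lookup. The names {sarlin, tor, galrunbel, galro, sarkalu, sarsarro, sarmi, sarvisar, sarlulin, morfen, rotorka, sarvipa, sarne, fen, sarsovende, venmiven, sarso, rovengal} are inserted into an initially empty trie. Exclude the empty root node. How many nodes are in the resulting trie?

Count nodes per top-level branch (shared prefixes stored once):
  'f'-branch (fen): 3 nodes
  'g'-branch (galro, galrunbel): 10 nodes
  'm'-branch (morfen): 6 nodes
  'r'-branch (rotorka, rovengal): 13 nodes
  's'-branch (sarkalu, sarlin, sarlulin, sarmi, sarne, sarsarro, sarso, sarsovende, sarvipa, sarvisar): 36 nodes
  't'-branch (tor): 3 nodes
  'v'-branch (venmiven): 8 nodes
Sum: 79

79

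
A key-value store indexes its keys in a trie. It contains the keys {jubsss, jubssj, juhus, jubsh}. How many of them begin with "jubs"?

Filter for entries beginning with "jubs":
Matches: "jubsh", "jubssj", "jubsss"
Count: 3

3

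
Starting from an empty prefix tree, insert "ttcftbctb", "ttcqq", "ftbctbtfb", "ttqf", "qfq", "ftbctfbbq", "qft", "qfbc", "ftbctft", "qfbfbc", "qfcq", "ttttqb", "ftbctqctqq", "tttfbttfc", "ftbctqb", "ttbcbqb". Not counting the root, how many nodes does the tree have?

Count nodes per top-level branch (shared prefixes stored once):
  'f'-branch (ftbctbtfb, ftbctfbbq, ftbctft, ftbctqb, ftbctqctqq): 20 nodes
  'q'-branch (qfbc, qfbfbc, qfcq, qfq, qft): 11 nodes
  't'-branch (ttbcbqb, ttcftbctb, ttcqq, ttqf, tttfbttfc, ttttqb): 28 nodes
Sum: 59

59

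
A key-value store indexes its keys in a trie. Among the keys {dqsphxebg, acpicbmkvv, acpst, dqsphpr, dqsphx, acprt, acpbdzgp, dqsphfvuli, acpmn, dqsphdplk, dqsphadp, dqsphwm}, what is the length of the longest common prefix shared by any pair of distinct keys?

The deepest shared node is where two words last agree before diverging.
e.g. "dqsphx" and "dqsphxebg" share the prefix "dqsphx" of length 6; no pair shares a longer one.
Longest shared-prefix length: 6

6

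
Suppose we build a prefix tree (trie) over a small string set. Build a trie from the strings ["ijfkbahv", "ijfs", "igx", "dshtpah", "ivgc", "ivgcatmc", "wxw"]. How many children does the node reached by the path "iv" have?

1

Follow the path "iv" to its node, then look at its outgoing edges.
Distinct next characters after "iv": g.
That node has 1 child edge.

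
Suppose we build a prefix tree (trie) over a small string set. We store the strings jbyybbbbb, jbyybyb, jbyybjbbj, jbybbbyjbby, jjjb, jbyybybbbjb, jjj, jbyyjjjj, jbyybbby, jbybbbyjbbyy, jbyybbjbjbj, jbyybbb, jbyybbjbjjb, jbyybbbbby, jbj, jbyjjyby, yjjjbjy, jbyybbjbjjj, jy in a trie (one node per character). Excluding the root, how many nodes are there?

59

Count nodes per top-level branch (shared prefixes stored once):
  'j'-branch (jbj, jbybbbyjbby, jbybbbyjbbyy, jbyjjyby, jbyybbb, jbyybbbbb, jbyybbbbby, jbyybbby, jbyybbjbjbj, jbyybbjbjjb, jbyybbjbjjj, jbyybjbbj, jbyybyb, jbyybybbbjb, jbyyjjjj, jjj, jjjb, jy): 52 nodes
  'y'-branch (yjjjbjy): 7 nodes
Sum: 59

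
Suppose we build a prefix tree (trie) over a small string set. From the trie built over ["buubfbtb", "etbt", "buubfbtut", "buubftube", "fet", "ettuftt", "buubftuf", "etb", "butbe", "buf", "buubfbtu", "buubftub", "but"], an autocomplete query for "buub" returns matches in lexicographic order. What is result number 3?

buubfbtut

Filter for "buub…" and sort: "buubfbtb", "buubfbtu", "buubfbtut", "buubftub", "buubftube", "buubftuf"
The 3rd is buubfbtut.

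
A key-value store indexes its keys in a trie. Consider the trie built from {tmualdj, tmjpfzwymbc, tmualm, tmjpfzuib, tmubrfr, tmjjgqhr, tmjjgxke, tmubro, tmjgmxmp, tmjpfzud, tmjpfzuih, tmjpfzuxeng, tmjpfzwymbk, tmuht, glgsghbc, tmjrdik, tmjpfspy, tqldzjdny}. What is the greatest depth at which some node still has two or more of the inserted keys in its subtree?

The deepest shared node is where two words last agree before diverging.
"tmjpfzwymbc" and "tmjpfzwymbk" agree on "tmjpfzwymb" (10 characters) before diverging; nothing deeper is shared.
Longest shared-prefix length: 10

10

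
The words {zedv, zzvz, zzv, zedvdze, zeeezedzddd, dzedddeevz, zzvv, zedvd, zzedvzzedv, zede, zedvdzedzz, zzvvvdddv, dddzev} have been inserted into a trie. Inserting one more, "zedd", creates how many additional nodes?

1

"zed" is already a path in the trie; the remaining "d" must be added.
New nodes needed: |"zedd"| − 3 = 4 − 3 = 1.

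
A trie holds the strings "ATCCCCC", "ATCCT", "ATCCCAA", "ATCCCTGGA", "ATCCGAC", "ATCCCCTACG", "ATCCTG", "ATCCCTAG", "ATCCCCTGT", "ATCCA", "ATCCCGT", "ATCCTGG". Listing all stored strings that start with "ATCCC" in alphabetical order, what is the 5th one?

Filter for "ATCCC…" and sort: "ATCCCAA", "ATCCCCC", "ATCCCCTACG", "ATCCCCTGT", "ATCCCGT", "ATCCCTAG", "ATCCCTGGA"
The 5th is ATCCCGT.

ATCCCGT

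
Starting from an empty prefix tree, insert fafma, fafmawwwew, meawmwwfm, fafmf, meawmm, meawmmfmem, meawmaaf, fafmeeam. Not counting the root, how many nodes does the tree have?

32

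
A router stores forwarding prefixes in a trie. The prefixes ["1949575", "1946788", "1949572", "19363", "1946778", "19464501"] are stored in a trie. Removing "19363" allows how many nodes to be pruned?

3

A node on "19363"'s path can go only if nothing else ends at it or branches off below it.
The suffix "363" (3 nodes) is used only by "19363"; the node for "19" still has the child "4", so pruning stops there.
Nodes removed: 3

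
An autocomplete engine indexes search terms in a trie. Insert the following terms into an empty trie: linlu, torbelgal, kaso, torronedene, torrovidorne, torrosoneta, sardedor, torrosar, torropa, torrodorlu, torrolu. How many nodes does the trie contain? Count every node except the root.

58

For each word, the new-node count is its length minus the longest prefix already in the trie:
  "linlu" → 5 new (l, i, n, l, u)
  "torbelgal" → 9 new (t, o, r, b, e, l, g, a, l)
  "kaso" → 4 new (k, a, s, o)
  "torronedene" → prefix "tor" already present; 8 new (r, o, n, e, d, e, n, e)
  "torrovidorne" → prefix "torro" already present; 7 new (v, i, d, o, r, n, e)
  "torrosoneta" → prefix "torro" already present; 6 new (s, o, n, e, t, a)
  "sardedor" → 8 new (s, a, r, d, e, d, o, r)
  "torrosar" → prefix "torros" already present; 2 new (a, r)
  "torropa" → prefix "torro" already present; 2 new (p, a)
  "torrodorlu" → prefix "torro" already present; 5 new (d, o, r, l, u)
  "torrolu" → prefix "torro" already present; 2 new (l, u)
Total nodes = 5 + 9 + 4 + 8 + 7 + 6 + 8 + 2 + 2 + 5 + 2 = 58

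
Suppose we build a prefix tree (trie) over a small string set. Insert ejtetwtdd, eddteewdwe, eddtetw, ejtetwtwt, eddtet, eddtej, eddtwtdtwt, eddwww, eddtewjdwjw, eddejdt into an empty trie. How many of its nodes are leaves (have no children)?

9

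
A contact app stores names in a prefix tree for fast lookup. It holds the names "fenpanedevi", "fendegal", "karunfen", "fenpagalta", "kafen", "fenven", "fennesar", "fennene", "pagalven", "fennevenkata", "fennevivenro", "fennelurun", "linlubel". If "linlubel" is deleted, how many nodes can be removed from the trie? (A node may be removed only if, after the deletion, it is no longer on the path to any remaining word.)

8

Walk "linlubel" from the leaf back toward the root, removing each node that no remaining word uses.
No other word shares any prefix with "linlubel", so all 8 of its nodes go.
Nodes removed: 8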